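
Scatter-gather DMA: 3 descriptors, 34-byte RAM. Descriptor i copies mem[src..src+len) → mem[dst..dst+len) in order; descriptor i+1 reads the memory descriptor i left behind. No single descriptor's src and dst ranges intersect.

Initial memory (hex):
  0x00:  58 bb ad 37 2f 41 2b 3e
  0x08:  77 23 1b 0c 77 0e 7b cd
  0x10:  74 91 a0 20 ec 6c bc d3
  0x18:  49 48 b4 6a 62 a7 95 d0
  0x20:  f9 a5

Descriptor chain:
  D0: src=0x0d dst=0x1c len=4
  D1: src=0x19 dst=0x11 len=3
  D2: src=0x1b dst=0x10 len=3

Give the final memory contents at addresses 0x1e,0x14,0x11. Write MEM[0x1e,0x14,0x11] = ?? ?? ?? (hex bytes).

MEM[0x1e,0x14,0x11] = cd ec 0e

#0 dst[0x1c+4] := {0x0e,0x7b,0xcd,0x74}
#1 dst[0x11+3] := {0x48,0xb4,0x6a}
#2 dst[0x10+3] := {0x6a,0x0e,0x7b}
query mem[0x1e]=0xcd, mem[0x14]=0xec, mem[0x11]=0x0e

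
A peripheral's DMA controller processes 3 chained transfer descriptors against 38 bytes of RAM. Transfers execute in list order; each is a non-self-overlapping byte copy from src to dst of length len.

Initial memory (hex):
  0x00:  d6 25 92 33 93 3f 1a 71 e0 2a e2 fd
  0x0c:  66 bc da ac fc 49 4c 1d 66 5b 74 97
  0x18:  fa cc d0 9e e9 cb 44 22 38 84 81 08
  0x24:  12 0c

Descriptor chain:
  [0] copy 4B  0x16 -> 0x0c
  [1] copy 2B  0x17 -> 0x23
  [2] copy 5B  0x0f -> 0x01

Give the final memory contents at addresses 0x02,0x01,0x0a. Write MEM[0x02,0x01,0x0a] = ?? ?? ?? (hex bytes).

[0] 0x16->0x0c len=4 : 74 97 fa cc
[1] 0x17->0x23 len=2 : 97 fa
[2] 0x0f->0x01 len=5 : cc fc 49 4c 1d
query mem[0x02]=0xfc, mem[0x01]=0xcc, mem[0x0a]=0xe2

MEM[0x02,0x01,0x0a] = fc cc e2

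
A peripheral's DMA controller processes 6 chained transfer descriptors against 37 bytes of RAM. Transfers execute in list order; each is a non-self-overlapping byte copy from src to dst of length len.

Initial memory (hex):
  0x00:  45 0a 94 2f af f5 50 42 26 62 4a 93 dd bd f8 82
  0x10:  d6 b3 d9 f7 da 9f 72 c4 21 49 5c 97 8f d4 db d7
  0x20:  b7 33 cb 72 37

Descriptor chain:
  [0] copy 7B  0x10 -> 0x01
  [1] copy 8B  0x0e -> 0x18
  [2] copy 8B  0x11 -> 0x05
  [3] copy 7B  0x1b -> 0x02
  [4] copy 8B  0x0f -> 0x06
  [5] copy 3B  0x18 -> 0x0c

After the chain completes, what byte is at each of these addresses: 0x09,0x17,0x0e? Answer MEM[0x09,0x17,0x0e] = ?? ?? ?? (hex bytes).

  after D0: wrote 7B at 0x01 = d6b3d9f7da9f72
  after D1: wrote 8B at 0x18 = f882d6b3d9f7da9f
  after D2: wrote 8B at 0x05 = b3d9f7da9f72c4f8
  after D3: wrote 7B at 0x02 = b3d9f7da9fb733
  after D4: wrote 8B at 0x06 = 82d6b3d9f7da9f72
  after D5: wrote 3B at 0x0c = f882d6
query mem[0x09]=0xd9, mem[0x17]=0xc4, mem[0x0e]=0xd6

MEM[0x09,0x17,0x0e] = d9 c4 d6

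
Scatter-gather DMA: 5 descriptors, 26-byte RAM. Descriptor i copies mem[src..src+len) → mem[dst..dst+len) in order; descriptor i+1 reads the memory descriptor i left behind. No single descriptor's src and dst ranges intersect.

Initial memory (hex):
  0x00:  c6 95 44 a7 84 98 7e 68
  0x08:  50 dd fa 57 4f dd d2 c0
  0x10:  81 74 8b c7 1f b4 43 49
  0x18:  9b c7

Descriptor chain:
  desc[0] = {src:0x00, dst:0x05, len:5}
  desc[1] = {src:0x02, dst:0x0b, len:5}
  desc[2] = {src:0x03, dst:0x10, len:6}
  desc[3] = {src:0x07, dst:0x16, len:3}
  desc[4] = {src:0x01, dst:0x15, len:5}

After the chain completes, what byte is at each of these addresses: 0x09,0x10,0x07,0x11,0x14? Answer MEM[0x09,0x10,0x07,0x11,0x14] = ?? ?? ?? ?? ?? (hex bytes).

MEM[0x09,0x10,0x07,0x11,0x14] = 84 a7 44 84 44

  after D0: wrote 5B at 0x05 = c69544a784
  after D1: wrote 5B at 0x0b = 44a784c695
  after D2: wrote 6B at 0x10 = a784c69544a7
  after D3: wrote 3B at 0x16 = 44a784
  after D4: wrote 5B at 0x15 = 9544a784c6
query mem[0x09]=0x84, mem[0x10]=0xa7, mem[0x07]=0x44, mem[0x11]=0x84, mem[0x14]=0x44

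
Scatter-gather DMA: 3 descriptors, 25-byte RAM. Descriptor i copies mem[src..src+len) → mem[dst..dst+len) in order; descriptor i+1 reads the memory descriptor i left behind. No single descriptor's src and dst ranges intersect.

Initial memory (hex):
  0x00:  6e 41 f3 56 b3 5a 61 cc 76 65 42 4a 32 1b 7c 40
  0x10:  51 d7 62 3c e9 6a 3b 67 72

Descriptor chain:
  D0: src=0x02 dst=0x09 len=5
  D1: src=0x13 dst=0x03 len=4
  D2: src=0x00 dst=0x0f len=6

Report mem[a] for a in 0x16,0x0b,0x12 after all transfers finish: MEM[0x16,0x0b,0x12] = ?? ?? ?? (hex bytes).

  after D0: wrote 5B at 0x09 = f356b35a61
  after D1: wrote 4B at 0x03 = 3ce96a3b
  after D2: wrote 6B at 0x0f = 6e41f33ce96a
query mem[0x16]=0x3b, mem[0x0b]=0xb3, mem[0x12]=0x3c

MEM[0x16,0x0b,0x12] = 3b b3 3c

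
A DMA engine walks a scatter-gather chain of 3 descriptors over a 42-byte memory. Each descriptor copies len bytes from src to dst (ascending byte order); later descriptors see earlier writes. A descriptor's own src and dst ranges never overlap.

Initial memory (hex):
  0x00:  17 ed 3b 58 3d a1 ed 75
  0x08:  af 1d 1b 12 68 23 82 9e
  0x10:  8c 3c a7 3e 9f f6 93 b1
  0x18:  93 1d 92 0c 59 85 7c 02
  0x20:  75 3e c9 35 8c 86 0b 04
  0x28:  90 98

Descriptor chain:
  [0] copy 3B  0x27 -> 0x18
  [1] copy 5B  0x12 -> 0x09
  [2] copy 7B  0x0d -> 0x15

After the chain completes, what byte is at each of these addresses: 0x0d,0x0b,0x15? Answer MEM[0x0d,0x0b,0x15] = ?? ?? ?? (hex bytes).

MEM[0x0d,0x0b,0x15] = 93 9f 93

#0 dst[0x18+3] := {0x04,0x90,0x98}
#1 dst[0x09+5] := {0xa7,0x3e,0x9f,0xf6,0x93}
#2 dst[0x15+7] := {0x93,0x82,0x9e,0x8c,0x3c,0xa7,0x3e}
query mem[0x0d]=0x93, mem[0x0b]=0x9f, mem[0x15]=0x93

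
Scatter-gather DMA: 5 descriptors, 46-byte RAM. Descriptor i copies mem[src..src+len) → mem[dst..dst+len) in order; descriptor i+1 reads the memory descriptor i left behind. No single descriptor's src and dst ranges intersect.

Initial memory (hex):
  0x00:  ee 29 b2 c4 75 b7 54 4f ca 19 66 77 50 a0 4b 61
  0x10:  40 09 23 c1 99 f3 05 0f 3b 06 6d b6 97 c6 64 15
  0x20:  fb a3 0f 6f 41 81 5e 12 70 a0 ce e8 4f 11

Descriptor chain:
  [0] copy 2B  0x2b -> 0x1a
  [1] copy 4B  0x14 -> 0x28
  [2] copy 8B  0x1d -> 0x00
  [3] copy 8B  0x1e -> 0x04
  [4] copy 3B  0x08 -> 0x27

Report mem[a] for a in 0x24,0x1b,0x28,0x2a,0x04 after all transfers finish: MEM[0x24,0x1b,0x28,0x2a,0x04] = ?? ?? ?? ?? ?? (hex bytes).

[0] 0x2b->0x1a len=2 : e8 4f
[1] 0x14->0x28 len=4 : 99 f3 05 0f
[2] 0x1d->0x00 len=8 : c6 64 15 fb a3 0f 6f 41
[3] 0x1e->0x04 len=8 : 64 15 fb a3 0f 6f 41 81
[4] 0x08->0x27 len=3 : 0f 6f 41
query mem[0x24]=0x41, mem[0x1b]=0x4f, mem[0x28]=0x6f, mem[0x2a]=0x05, mem[0x04]=0x64

MEM[0x24,0x1b,0x28,0x2a,0x04] = 41 4f 6f 05 64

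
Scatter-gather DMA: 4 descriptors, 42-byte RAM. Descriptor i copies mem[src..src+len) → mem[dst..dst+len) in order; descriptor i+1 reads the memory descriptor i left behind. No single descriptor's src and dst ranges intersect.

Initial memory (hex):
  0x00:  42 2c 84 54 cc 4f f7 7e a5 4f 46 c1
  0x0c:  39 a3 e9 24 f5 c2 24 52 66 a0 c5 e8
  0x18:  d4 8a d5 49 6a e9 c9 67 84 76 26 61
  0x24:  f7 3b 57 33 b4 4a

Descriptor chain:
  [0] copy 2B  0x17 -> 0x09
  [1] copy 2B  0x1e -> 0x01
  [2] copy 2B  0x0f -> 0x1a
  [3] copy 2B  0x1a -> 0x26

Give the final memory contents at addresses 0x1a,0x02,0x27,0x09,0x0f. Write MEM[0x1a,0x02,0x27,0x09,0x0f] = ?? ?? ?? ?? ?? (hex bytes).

#0 dst[0x09+2] := {0xe8,0xd4}
#1 dst[0x01+2] := {0xc9,0x67}
#2 dst[0x1a+2] := {0x24,0xf5}
#3 dst[0x26+2] := {0x24,0xf5}
query mem[0x1a]=0x24, mem[0x02]=0x67, mem[0x27]=0xf5, mem[0x09]=0xe8, mem[0x0f]=0x24

MEM[0x1a,0x02,0x27,0x09,0x0f] = 24 67 f5 e8 24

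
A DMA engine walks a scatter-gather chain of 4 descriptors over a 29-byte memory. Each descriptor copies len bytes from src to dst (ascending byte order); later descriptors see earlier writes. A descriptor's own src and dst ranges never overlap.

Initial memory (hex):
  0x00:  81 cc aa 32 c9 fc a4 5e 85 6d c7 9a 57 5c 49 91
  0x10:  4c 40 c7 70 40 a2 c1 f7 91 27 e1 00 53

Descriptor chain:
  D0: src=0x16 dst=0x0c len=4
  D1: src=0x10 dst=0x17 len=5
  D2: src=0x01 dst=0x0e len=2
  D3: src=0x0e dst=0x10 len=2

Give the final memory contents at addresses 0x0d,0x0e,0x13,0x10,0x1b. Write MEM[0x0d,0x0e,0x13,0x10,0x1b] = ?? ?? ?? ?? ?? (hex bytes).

MEM[0x0d,0x0e,0x13,0x10,0x1b] = f7 cc 70 cc 40

#0 dst[0x0c+4] := {0xc1,0xf7,0x91,0x27}
#1 dst[0x17+5] := {0x4c,0x40,0xc7,0x70,0x40}
#2 dst[0x0e+2] := {0xcc,0xaa}
#3 dst[0x10+2] := {0xcc,0xaa}
query mem[0x0d]=0xf7, mem[0x0e]=0xcc, mem[0x13]=0x70, mem[0x10]=0xcc, mem[0x1b]=0x40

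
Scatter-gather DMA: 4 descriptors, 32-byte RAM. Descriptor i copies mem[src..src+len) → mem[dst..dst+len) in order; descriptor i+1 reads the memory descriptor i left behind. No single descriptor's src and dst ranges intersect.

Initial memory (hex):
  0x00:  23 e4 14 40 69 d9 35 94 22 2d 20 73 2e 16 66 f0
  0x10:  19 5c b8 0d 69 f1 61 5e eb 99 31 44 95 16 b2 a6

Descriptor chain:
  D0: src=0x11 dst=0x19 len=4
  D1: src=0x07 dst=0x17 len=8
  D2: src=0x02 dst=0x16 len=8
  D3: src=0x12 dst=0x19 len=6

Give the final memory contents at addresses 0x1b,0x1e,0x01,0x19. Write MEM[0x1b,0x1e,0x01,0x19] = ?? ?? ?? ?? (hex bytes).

[0] 0x11->0x19 len=4 : 5c b8 0d 69
[1] 0x07->0x17 len=8 : 94 22 2d 20 73 2e 16 66
[2] 0x02->0x16 len=8 : 14 40 69 d9 35 94 22 2d
[3] 0x12->0x19 len=6 : b8 0d 69 f1 14 40
query mem[0x1b]=0x69, mem[0x1e]=0x40, mem[0x01]=0xe4, mem[0x19]=0xb8

MEM[0x1b,0x1e,0x01,0x19] = 69 40 e4 b8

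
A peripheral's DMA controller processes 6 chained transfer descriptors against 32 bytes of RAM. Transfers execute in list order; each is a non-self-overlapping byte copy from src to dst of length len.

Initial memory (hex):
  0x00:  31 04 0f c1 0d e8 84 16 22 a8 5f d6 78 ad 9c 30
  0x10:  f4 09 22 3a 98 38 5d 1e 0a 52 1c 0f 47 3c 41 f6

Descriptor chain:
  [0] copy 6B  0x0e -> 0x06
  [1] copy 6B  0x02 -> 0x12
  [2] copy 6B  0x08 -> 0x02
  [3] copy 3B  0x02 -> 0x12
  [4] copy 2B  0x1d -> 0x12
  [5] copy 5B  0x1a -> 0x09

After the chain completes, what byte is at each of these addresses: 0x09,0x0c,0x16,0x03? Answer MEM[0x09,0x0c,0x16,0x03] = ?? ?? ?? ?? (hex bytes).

MEM[0x09,0x0c,0x16,0x03] = 1c 3c 9c 09

[0] 0x0e->0x06 len=6 : 9c 30 f4 09 22 3a
[1] 0x02->0x12 len=6 : 0f c1 0d e8 9c 30
[2] 0x08->0x02 len=6 : f4 09 22 3a 78 ad
[3] 0x02->0x12 len=3 : f4 09 22
[4] 0x1d->0x12 len=2 : 3c 41
[5] 0x1a->0x09 len=5 : 1c 0f 47 3c 41
query mem[0x09]=0x1c, mem[0x0c]=0x3c, mem[0x16]=0x9c, mem[0x03]=0x09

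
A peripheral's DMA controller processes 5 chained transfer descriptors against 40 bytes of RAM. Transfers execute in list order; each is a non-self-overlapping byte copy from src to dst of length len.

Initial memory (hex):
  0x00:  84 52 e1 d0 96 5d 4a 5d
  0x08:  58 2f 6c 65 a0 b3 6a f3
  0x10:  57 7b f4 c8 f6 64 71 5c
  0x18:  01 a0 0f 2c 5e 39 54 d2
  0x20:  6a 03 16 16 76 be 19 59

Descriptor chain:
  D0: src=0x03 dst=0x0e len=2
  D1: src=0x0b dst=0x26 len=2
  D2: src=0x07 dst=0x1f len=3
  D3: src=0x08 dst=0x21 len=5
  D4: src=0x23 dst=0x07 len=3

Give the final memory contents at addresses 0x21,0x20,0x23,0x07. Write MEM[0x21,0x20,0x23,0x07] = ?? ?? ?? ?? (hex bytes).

MEM[0x21,0x20,0x23,0x07] = 58 58 6c 6c

#0 dst[0x0e+2] := {0xd0,0x96}
#1 dst[0x26+2] := {0x65,0xa0}
#2 dst[0x1f+3] := {0x5d,0x58,0x2f}
#3 dst[0x21+5] := {0x58,0x2f,0x6c,0x65,0xa0}
#4 dst[0x07+3] := {0x6c,0x65,0xa0}
query mem[0x21]=0x58, mem[0x20]=0x58, mem[0x23]=0x6c, mem[0x07]=0x6c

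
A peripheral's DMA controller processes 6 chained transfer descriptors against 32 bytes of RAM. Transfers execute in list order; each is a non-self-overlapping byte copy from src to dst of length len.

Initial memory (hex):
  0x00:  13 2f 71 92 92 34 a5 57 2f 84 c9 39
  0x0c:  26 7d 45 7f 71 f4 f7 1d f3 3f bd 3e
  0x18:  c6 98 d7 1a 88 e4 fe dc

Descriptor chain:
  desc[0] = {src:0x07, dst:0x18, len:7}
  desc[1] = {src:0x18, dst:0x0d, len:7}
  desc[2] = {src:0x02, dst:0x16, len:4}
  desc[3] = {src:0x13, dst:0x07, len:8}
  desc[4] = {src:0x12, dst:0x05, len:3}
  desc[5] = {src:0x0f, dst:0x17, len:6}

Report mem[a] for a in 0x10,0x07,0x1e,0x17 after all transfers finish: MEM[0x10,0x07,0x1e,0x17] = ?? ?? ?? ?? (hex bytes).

MEM[0x10,0x07,0x1e,0x17] = c9 f3 7d 84

  after D0: wrote 7B at 0x18 = 572f84c939267d
  after D1: wrote 7B at 0x0d = 572f84c939267d
  after D2: wrote 4B at 0x16 = 71929234
  after D3: wrote 8B at 0x07 = 7df33f7192923484
  after D4: wrote 3B at 0x05 = 267df3
  after D5: wrote 6B at 0x17 = 84c939267df3
query mem[0x10]=0xc9, mem[0x07]=0xf3, mem[0x1e]=0x7d, mem[0x17]=0x84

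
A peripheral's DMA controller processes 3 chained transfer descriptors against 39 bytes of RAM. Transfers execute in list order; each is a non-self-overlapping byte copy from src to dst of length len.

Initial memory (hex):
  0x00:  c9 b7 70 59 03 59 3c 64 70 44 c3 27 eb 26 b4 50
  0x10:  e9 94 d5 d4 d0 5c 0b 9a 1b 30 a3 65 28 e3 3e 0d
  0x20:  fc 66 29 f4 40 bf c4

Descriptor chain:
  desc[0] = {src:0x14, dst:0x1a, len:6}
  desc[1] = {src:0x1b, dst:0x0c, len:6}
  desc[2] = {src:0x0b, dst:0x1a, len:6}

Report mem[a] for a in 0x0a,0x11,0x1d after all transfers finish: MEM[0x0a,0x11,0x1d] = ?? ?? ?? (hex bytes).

#0 dst[0x1a+6] := {0xd0,0x5c,0x0b,0x9a,0x1b,0x30}
#1 dst[0x0c+6] := {0x5c,0x0b,0x9a,0x1b,0x30,0xfc}
#2 dst[0x1a+6] := {0x27,0x5c,0x0b,0x9a,0x1b,0x30}
query mem[0x0a]=0xc3, mem[0x11]=0xfc, mem[0x1d]=0x9a

MEM[0x0a,0x11,0x1d] = c3 fc 9a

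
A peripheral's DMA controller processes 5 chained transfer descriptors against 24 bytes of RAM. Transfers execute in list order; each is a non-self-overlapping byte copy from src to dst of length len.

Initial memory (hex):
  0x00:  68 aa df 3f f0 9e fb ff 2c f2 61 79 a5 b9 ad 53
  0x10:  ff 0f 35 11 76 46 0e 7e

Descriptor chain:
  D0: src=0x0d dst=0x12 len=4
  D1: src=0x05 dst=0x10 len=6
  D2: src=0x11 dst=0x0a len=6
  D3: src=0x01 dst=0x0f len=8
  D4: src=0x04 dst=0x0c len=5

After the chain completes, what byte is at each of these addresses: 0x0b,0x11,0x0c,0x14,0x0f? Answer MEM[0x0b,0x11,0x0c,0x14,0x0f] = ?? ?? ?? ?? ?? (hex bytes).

#0 dst[0x12+4] := {0xb9,0xad,0x53,0xff}
#1 dst[0x10+6] := {0x9e,0xfb,0xff,0x2c,0xf2,0x61}
#2 dst[0x0a+6] := {0xfb,0xff,0x2c,0xf2,0x61,0x0e}
#3 dst[0x0f+8] := {0xaa,0xdf,0x3f,0xf0,0x9e,0xfb,0xff,0x2c}
#4 dst[0x0c+5] := {0xf0,0x9e,0xfb,0xff,0x2c}
query mem[0x0b]=0xff, mem[0x11]=0x3f, mem[0x0c]=0xf0, mem[0x14]=0xfb, mem[0x0f]=0xff

MEM[0x0b,0x11,0x0c,0x14,0x0f] = ff 3f f0 fb ff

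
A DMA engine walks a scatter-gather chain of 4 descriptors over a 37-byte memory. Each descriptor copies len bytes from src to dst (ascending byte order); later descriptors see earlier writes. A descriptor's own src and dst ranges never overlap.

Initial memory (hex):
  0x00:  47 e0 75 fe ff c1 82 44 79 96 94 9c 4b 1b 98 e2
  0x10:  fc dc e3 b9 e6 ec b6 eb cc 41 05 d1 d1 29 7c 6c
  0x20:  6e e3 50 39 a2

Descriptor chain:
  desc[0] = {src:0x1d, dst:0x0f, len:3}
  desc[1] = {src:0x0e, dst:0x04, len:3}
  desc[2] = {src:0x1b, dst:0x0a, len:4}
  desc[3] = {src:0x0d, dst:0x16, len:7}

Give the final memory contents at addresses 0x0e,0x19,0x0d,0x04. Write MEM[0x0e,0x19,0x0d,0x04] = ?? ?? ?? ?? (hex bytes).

MEM[0x0e,0x19,0x0d,0x04] = 98 7c 7c 98

D0: mem[0x0f..0x11] <- [29 7c 6c]
D1: mem[0x04..0x06] <- [98 29 7c]
D2: mem[0x0a..0x0d] <- [d1 d1 29 7c]
D3: mem[0x16..0x1c] <- [7c 98 29 7c 6c e3 b9]
query mem[0x0e]=0x98, mem[0x19]=0x7c, mem[0x0d]=0x7c, mem[0x04]=0x98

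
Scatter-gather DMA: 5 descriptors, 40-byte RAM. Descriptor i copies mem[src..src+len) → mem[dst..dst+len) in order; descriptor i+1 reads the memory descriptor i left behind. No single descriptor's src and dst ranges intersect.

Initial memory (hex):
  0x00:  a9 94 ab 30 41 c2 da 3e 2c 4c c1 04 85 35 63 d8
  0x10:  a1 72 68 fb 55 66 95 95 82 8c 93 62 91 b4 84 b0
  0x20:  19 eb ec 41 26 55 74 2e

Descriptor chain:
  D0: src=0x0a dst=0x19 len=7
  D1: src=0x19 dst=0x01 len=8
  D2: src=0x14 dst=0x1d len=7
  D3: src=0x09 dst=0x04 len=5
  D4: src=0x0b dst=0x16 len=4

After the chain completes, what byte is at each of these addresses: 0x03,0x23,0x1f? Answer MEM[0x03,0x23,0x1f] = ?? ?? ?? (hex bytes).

#0 dst[0x19+7] := {0xc1,0x04,0x85,0x35,0x63,0xd8,0xa1}
#1 dst[0x01+8] := {0xc1,0x04,0x85,0x35,0x63,0xd8,0xa1,0x19}
#2 dst[0x1d+7] := {0x55,0x66,0x95,0x95,0x82,0xc1,0x04}
#3 dst[0x04+5] := {0x4c,0xc1,0x04,0x85,0x35}
#4 dst[0x16+4] := {0x04,0x85,0x35,0x63}
query mem[0x03]=0x85, mem[0x23]=0x04, mem[0x1f]=0x95

MEM[0x03,0x23,0x1f] = 85 04 95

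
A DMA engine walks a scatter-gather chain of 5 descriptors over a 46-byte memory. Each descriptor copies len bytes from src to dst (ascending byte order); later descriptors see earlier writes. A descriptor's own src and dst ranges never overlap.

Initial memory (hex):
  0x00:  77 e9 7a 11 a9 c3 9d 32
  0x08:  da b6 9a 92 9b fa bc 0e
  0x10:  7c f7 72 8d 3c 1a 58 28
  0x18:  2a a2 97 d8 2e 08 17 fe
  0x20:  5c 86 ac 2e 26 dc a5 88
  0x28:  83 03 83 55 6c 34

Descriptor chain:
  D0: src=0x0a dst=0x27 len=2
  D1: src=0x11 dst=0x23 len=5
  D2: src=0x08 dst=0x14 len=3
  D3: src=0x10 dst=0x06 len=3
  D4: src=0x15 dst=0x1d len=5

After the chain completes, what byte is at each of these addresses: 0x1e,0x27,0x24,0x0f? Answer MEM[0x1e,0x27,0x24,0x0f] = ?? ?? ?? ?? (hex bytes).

MEM[0x1e,0x27,0x24,0x0f] = 9a 1a 72 0e

D0: mem[0x27..0x28] <- [9a 92]
D1: mem[0x23..0x27] <- [f7 72 8d 3c 1a]
D2: mem[0x14..0x16] <- [da b6 9a]
D3: mem[0x06..0x08] <- [7c f7 72]
D4: mem[0x1d..0x21] <- [b6 9a 28 2a a2]
query mem[0x1e]=0x9a, mem[0x27]=0x1a, mem[0x24]=0x72, mem[0x0f]=0x0e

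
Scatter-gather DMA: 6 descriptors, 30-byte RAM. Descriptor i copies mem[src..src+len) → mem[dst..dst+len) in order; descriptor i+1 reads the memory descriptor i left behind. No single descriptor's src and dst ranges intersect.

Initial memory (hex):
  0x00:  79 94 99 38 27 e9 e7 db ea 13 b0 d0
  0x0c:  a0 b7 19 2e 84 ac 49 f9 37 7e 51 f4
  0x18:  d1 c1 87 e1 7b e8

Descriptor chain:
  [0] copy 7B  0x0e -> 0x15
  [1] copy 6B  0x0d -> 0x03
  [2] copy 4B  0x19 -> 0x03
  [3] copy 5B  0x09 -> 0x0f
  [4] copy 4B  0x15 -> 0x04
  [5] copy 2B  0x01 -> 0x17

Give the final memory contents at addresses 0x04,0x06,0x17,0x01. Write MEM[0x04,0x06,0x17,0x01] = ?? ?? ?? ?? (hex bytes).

MEM[0x04,0x06,0x17,0x01] = 19 84 94 94

D0: mem[0x15..0x1b] <- [19 2e 84 ac 49 f9 37]
D1: mem[0x03..0x08] <- [b7 19 2e 84 ac 49]
D2: mem[0x03..0x06] <- [49 f9 37 7b]
D3: mem[0x0f..0x13] <- [13 b0 d0 a0 b7]
D4: mem[0x04..0x07] <- [19 2e 84 ac]
D5: mem[0x17..0x18] <- [94 99]
query mem[0x04]=0x19, mem[0x06]=0x84, mem[0x17]=0x94, mem[0x01]=0x94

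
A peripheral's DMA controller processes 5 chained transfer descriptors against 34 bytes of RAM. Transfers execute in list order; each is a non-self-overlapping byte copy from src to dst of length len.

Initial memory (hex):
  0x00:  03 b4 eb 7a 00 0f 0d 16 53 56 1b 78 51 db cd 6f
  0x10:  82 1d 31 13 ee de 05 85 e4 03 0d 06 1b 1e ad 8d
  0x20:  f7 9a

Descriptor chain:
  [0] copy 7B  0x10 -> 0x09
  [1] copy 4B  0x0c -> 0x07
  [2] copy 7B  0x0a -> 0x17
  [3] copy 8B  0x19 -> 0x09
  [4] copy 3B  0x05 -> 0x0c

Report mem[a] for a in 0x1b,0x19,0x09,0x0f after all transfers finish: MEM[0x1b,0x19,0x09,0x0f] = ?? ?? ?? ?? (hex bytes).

D0: mem[0x09..0x0f] <- [82 1d 31 13 ee de 05]
D1: mem[0x07..0x0a] <- [13 ee de 05]
D2: mem[0x17..0x1d] <- [05 31 13 ee de 05 82]
D3: mem[0x09..0x10] <- [13 ee de 05 82 ad 8d f7]
D4: mem[0x0c..0x0e] <- [0f 0d 13]
query mem[0x1b]=0xde, mem[0x19]=0x13, mem[0x09]=0x13, mem[0x0f]=0x8d

MEM[0x1b,0x19,0x09,0x0f] = de 13 13 8d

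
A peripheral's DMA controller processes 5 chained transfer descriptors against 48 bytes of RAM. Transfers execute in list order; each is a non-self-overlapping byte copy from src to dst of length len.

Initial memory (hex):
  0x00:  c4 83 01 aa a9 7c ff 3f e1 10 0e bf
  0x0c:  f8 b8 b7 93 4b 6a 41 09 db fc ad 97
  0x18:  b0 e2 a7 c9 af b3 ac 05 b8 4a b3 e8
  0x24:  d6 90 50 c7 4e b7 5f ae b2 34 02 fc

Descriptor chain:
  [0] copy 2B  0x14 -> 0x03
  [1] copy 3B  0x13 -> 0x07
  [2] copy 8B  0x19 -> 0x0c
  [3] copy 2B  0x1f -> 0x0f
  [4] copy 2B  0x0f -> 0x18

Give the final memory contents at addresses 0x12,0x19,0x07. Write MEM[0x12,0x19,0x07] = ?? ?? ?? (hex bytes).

D0: mem[0x03..0x04] <- [db fc]
D1: mem[0x07..0x09] <- [09 db fc]
D2: mem[0x0c..0x13] <- [e2 a7 c9 af b3 ac 05 b8]
D3: mem[0x0f..0x10] <- [05 b8]
D4: mem[0x18..0x19] <- [05 b8]
query mem[0x12]=0x05, mem[0x19]=0xb8, mem[0x07]=0x09

MEM[0x12,0x19,0x07] = 05 b8 09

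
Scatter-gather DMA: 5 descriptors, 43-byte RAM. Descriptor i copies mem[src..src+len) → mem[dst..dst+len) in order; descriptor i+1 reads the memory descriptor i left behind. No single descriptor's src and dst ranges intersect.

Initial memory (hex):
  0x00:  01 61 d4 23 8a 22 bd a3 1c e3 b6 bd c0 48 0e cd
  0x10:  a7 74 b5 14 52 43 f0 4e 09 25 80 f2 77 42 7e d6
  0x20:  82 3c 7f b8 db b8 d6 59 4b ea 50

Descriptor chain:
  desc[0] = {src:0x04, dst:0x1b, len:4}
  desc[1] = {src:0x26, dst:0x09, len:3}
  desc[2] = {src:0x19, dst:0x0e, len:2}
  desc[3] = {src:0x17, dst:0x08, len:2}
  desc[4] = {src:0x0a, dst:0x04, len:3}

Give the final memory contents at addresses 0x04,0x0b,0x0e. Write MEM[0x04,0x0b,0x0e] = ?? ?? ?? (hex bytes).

  after D0: wrote 4B at 0x1b = 8a22bda3
  after D1: wrote 3B at 0x09 = d6594b
  after D2: wrote 2B at 0x0e = 2580
  after D3: wrote 2B at 0x08 = 4e09
  after D4: wrote 3B at 0x04 = 594bc0
query mem[0x04]=0x59, mem[0x0b]=0x4b, mem[0x0e]=0x25

MEM[0x04,0x0b,0x0e] = 59 4b 25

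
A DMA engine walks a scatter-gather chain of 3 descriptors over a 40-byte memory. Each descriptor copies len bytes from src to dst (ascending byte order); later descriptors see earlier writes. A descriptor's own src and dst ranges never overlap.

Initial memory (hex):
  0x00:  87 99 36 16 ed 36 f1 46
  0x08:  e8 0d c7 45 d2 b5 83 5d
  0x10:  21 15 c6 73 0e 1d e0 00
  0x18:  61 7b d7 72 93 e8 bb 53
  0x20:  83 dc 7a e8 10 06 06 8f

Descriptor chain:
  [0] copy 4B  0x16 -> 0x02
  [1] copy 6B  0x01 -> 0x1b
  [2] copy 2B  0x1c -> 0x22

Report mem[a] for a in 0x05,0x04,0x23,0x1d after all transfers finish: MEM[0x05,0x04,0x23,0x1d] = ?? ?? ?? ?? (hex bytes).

MEM[0x05,0x04,0x23,0x1d] = 7b 61 00 00

D0: mem[0x02..0x05] <- [e0 00 61 7b]
D1: mem[0x1b..0x20] <- [99 e0 00 61 7b f1]
D2: mem[0x22..0x23] <- [e0 00]
query mem[0x05]=0x7b, mem[0x04]=0x61, mem[0x23]=0x00, mem[0x1d]=0x00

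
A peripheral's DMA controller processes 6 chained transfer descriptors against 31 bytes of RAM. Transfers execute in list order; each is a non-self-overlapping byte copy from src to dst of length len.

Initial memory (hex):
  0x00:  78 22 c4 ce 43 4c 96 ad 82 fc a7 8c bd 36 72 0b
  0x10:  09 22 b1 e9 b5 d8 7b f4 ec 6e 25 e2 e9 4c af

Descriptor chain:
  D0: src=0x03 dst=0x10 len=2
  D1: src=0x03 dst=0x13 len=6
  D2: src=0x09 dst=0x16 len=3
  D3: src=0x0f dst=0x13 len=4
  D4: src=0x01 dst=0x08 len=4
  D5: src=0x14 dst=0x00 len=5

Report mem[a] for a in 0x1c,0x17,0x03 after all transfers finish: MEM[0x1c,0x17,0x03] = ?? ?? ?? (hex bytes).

MEM[0x1c,0x17,0x03] = e9 a7 a7

#0 dst[0x10+2] := {0xce,0x43}
#1 dst[0x13+6] := {0xce,0x43,0x4c,0x96,0xad,0x82}
#2 dst[0x16+3] := {0xfc,0xa7,0x8c}
#3 dst[0x13+4] := {0x0b,0xce,0x43,0xb1}
#4 dst[0x08+4] := {0x22,0xc4,0xce,0x43}
#5 dst[0x00+5] := {0xce,0x43,0xb1,0xa7,0x8c}
query mem[0x1c]=0xe9, mem[0x17]=0xa7, mem[0x03]=0xa7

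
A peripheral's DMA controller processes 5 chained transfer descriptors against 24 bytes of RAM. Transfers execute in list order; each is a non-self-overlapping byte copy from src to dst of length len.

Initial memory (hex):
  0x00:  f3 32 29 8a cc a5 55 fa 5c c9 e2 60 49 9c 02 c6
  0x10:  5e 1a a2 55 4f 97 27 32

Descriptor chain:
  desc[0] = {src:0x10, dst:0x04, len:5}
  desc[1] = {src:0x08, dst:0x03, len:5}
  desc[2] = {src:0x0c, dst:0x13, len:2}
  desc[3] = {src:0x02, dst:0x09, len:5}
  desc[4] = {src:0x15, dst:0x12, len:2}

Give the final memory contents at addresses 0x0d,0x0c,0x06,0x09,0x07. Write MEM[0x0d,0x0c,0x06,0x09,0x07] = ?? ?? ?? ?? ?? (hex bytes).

#0 dst[0x04+5] := {0x5e,0x1a,0xa2,0x55,0x4f}
#1 dst[0x03+5] := {0x4f,0xc9,0xe2,0x60,0x49}
#2 dst[0x13+2] := {0x49,0x9c}
#3 dst[0x09+5] := {0x29,0x4f,0xc9,0xe2,0x60}
#4 dst[0x12+2] := {0x97,0x27}
query mem[0x0d]=0x60, mem[0x0c]=0xe2, mem[0x06]=0x60, mem[0x09]=0x29, mem[0x07]=0x49

MEM[0x0d,0x0c,0x06,0x09,0x07] = 60 e2 60 29 49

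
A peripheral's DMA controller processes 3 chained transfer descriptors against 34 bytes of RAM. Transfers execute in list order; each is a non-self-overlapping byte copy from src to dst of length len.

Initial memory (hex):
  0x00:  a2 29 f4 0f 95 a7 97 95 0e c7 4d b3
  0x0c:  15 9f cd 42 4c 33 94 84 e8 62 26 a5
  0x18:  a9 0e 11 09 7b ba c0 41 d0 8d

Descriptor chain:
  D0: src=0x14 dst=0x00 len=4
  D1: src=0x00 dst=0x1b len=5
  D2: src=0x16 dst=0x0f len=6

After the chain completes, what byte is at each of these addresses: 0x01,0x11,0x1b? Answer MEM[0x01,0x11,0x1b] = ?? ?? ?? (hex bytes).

D0: mem[0x00..0x03] <- [e8 62 26 a5]
D1: mem[0x1b..0x1f] <- [e8 62 26 a5 95]
D2: mem[0x0f..0x14] <- [26 a5 a9 0e 11 e8]
query mem[0x01]=0x62, mem[0x11]=0xa9, mem[0x1b]=0xe8

MEM[0x01,0x11,0x1b] = 62 a9 e8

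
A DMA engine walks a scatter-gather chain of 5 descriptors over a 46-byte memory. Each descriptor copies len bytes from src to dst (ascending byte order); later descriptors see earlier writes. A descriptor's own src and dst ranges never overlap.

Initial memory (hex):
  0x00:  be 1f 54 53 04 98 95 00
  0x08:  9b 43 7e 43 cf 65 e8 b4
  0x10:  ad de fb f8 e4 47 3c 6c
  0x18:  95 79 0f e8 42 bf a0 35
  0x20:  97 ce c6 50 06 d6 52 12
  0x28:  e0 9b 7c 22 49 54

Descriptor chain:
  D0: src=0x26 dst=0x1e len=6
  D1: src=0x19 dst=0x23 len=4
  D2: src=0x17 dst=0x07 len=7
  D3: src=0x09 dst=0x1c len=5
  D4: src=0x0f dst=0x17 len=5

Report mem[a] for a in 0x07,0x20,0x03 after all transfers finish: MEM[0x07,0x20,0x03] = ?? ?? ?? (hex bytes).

MEM[0x07,0x20,0x03] = 6c bf 53

  after D0: wrote 6B at 0x1e = 5212e09b7c22
  after D1: wrote 4B at 0x23 = 790fe842
  after D2: wrote 7B at 0x07 = 6c95790fe842bf
  after D3: wrote 5B at 0x1c = 790fe842bf
  after D4: wrote 5B at 0x17 = b4addefbf8
query mem[0x07]=0x6c, mem[0x20]=0xbf, mem[0x03]=0x53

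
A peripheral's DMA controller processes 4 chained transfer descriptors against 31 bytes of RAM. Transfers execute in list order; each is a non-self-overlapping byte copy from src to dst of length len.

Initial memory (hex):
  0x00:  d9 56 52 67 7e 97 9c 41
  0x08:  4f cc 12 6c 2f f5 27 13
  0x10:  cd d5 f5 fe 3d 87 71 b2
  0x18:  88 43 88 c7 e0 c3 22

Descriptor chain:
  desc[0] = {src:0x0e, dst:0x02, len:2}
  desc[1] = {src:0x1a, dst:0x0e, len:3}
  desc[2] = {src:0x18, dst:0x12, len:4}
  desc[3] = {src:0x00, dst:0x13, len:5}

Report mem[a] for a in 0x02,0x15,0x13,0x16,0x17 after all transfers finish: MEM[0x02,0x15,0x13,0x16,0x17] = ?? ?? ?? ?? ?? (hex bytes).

#0 dst[0x02+2] := {0x27,0x13}
#1 dst[0x0e+3] := {0x88,0xc7,0xe0}
#2 dst[0x12+4] := {0x88,0x43,0x88,0xc7}
#3 dst[0x13+5] := {0xd9,0x56,0x27,0x13,0x7e}
query mem[0x02]=0x27, mem[0x15]=0x27, mem[0x13]=0xd9, mem[0x16]=0x13, mem[0x17]=0x7e

MEM[0x02,0x15,0x13,0x16,0x17] = 27 27 d9 13 7e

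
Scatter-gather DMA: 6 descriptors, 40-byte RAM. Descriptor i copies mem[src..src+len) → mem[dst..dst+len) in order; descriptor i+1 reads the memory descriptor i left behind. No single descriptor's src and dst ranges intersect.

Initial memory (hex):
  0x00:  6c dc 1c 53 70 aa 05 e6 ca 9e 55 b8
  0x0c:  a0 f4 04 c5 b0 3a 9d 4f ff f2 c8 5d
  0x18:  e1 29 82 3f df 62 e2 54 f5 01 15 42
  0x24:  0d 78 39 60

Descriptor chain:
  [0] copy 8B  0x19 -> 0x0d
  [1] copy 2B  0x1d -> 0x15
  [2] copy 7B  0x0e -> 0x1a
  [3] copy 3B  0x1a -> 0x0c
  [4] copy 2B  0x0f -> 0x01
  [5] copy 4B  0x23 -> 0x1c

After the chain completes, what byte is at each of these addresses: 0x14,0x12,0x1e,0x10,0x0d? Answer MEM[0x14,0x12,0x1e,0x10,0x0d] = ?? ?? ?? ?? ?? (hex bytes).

MEM[0x14,0x12,0x1e,0x10,0x0d] = f5 e2 78 df 3f

D0: mem[0x0d..0x14] <- [29 82 3f df 62 e2 54 f5]
D1: mem[0x15..0x16] <- [62 e2]
D2: mem[0x1a..0x20] <- [82 3f df 62 e2 54 f5]
D3: mem[0x0c..0x0e] <- [82 3f df]
D4: mem[0x01..0x02] <- [3f df]
D5: mem[0x1c..0x1f] <- [42 0d 78 39]
query mem[0x14]=0xf5, mem[0x12]=0xe2, mem[0x1e]=0x78, mem[0x10]=0xdf, mem[0x0d]=0x3f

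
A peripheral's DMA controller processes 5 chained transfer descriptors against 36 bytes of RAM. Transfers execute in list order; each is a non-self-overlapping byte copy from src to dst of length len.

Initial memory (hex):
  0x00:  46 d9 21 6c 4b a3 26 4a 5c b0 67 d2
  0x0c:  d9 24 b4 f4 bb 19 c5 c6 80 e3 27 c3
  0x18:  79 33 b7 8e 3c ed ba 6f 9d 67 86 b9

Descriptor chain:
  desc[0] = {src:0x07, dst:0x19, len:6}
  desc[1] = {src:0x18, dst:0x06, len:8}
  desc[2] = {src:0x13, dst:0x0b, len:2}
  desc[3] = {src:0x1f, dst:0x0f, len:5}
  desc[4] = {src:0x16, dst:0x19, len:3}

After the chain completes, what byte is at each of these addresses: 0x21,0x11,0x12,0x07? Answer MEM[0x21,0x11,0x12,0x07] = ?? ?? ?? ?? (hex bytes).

MEM[0x21,0x11,0x12,0x07] = 67 67 86 4a

  after D0: wrote 6B at 0x19 = 4a5cb067d2d9
  after D1: wrote 8B at 0x06 = 794a5cb067d2d96f
  after D2: wrote 2B at 0x0b = c680
  after D3: wrote 5B at 0x0f = 6f9d6786b9
  after D4: wrote 3B at 0x19 = 27c379
query mem[0x21]=0x67, mem[0x11]=0x67, mem[0x12]=0x86, mem[0x07]=0x4a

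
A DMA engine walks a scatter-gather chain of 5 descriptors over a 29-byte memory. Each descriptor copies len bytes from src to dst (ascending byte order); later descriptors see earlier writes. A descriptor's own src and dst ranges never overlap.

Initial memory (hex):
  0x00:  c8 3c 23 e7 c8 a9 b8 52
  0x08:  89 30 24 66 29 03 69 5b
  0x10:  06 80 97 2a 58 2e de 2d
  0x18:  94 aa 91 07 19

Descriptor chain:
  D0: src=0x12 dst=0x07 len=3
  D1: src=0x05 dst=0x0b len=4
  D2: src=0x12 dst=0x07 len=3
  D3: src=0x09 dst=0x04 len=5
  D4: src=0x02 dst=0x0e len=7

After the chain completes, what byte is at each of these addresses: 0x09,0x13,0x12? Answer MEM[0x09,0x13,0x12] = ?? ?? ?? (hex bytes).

MEM[0x09,0x13,0x12] = 58 b8 a9

#0 dst[0x07+3] := {0x97,0x2a,0x58}
#1 dst[0x0b+4] := {0xa9,0xb8,0x97,0x2a}
#2 dst[0x07+3] := {0x97,0x2a,0x58}
#3 dst[0x04+5] := {0x58,0x24,0xa9,0xb8,0x97}
#4 dst[0x0e+7] := {0x23,0xe7,0x58,0x24,0xa9,0xb8,0x97}
query mem[0x09]=0x58, mem[0x13]=0xb8, mem[0x12]=0xa9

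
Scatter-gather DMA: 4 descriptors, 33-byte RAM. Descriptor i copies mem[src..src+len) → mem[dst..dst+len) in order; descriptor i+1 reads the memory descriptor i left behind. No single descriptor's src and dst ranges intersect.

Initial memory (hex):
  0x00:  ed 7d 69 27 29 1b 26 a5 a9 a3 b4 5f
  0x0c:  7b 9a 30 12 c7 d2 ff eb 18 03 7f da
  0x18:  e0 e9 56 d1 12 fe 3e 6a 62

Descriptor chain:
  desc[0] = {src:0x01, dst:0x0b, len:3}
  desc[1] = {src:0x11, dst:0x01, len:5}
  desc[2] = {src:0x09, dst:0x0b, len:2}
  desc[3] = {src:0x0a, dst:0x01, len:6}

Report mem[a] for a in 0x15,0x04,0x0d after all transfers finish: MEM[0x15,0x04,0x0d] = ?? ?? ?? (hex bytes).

MEM[0x15,0x04,0x0d] = 03 27 27

[0] 0x01->0x0b len=3 : 7d 69 27
[1] 0x11->0x01 len=5 : d2 ff eb 18 03
[2] 0x09->0x0b len=2 : a3 b4
[3] 0x0a->0x01 len=6 : b4 a3 b4 27 30 12
query mem[0x15]=0x03, mem[0x04]=0x27, mem[0x0d]=0x27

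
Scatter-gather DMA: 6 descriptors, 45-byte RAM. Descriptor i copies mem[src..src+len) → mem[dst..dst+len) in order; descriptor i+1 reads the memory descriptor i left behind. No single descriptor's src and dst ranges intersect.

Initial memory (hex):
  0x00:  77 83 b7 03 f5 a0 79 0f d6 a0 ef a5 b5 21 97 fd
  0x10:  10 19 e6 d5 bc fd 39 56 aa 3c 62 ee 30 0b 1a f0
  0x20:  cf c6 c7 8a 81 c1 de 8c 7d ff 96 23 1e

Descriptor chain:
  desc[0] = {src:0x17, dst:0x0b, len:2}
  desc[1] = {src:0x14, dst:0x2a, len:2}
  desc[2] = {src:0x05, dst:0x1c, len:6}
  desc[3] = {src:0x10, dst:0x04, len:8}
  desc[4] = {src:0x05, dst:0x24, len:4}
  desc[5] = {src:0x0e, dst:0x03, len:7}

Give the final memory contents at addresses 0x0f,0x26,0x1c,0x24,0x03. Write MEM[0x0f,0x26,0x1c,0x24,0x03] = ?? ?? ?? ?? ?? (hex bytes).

MEM[0x0f,0x26,0x1c,0x24,0x03] = fd d5 a0 19 97

  after D0: wrote 2B at 0x0b = 56aa
  after D1: wrote 2B at 0x2a = bcfd
  after D2: wrote 6B at 0x1c = a0790fd6a0ef
  after D3: wrote 8B at 0x04 = 1019e6d5bcfd3956
  after D4: wrote 4B at 0x24 = 19e6d5bc
  after D5: wrote 7B at 0x03 = 97fd1019e6d5bc
query mem[0x0f]=0xfd, mem[0x26]=0xd5, mem[0x1c]=0xa0, mem[0x24]=0x19, mem[0x03]=0x97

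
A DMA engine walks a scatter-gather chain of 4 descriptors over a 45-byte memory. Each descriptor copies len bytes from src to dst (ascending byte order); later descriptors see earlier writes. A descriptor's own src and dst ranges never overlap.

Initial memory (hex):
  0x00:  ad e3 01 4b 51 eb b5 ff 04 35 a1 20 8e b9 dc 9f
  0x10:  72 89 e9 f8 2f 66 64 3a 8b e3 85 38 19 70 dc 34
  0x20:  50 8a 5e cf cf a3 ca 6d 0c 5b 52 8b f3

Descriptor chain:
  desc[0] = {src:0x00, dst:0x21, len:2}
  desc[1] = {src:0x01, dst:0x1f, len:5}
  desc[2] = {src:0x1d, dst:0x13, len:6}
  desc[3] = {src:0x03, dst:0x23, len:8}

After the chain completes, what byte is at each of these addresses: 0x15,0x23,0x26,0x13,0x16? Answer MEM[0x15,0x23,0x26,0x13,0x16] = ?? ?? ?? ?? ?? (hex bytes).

#0 dst[0x21+2] := {0xad,0xe3}
#1 dst[0x1f+5] := {0xe3,0x01,0x4b,0x51,0xeb}
#2 dst[0x13+6] := {0x70,0xdc,0xe3,0x01,0x4b,0x51}
#3 dst[0x23+8] := {0x4b,0x51,0xeb,0xb5,0xff,0x04,0x35,0xa1}
query mem[0x15]=0xe3, mem[0x23]=0x4b, mem[0x26]=0xb5, mem[0x13]=0x70, mem[0x16]=0x01

MEM[0x15,0x23,0x26,0x13,0x16] = e3 4b b5 70 01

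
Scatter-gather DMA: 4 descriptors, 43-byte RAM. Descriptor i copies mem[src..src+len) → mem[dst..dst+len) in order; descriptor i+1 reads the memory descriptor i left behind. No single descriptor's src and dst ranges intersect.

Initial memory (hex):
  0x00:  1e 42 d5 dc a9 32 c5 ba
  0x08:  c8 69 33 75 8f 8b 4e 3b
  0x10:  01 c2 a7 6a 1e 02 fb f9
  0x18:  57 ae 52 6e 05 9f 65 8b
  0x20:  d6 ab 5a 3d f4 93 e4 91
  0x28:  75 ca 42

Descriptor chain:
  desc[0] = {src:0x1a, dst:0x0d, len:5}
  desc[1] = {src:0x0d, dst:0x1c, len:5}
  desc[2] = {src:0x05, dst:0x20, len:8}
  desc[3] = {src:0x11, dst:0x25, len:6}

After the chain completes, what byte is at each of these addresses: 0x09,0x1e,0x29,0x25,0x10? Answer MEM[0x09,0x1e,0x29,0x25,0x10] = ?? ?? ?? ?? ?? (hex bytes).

MEM[0x09,0x1e,0x29,0x25,0x10] = 69 05 02 65 9f

[0] 0x1a->0x0d len=5 : 52 6e 05 9f 65
[1] 0x0d->0x1c len=5 : 52 6e 05 9f 65
[2] 0x05->0x20 len=8 : 32 c5 ba c8 69 33 75 8f
[3] 0x11->0x25 len=6 : 65 a7 6a 1e 02 fb
query mem[0x09]=0x69, mem[0x1e]=0x05, mem[0x29]=0x02, mem[0x25]=0x65, mem[0x10]=0x9f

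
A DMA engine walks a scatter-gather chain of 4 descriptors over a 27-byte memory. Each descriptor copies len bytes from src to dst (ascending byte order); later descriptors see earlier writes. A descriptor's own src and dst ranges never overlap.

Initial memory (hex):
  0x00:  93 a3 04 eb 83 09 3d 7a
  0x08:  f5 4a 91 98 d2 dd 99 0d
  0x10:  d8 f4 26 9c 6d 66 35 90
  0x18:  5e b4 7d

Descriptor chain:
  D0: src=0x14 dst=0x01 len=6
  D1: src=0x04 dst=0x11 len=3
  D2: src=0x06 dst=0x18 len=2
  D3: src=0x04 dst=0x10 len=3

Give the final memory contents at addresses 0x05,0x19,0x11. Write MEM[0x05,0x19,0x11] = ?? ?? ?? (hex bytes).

MEM[0x05,0x19,0x11] = 5e 7a 5e

  after D0: wrote 6B at 0x01 = 6d6635905eb4
  after D1: wrote 3B at 0x11 = 905eb4
  after D2: wrote 2B at 0x18 = b47a
  after D3: wrote 3B at 0x10 = 905eb4
query mem[0x05]=0x5e, mem[0x19]=0x7a, mem[0x11]=0x5e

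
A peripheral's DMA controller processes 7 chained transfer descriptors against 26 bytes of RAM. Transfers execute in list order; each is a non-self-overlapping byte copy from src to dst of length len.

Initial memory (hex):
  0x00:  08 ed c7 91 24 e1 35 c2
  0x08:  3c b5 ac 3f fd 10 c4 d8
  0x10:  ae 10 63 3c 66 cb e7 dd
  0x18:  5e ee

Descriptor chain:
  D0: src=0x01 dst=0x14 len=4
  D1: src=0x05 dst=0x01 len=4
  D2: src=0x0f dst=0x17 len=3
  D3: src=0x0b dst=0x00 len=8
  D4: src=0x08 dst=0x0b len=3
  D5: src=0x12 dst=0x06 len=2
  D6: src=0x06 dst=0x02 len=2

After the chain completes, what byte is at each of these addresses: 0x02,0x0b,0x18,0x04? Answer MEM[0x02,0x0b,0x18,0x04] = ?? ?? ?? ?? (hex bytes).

MEM[0x02,0x0b,0x18,0x04] = 63 3c ae d8

  after D0: wrote 4B at 0x14 = edc79124
  after D1: wrote 4B at 0x01 = e135c23c
  after D2: wrote 3B at 0x17 = d8ae10
  after D3: wrote 8B at 0x00 = 3ffd10c4d8ae1063
  after D4: wrote 3B at 0x0b = 3cb5ac
  after D5: wrote 2B at 0x06 = 633c
  after D6: wrote 2B at 0x02 = 633c
query mem[0x02]=0x63, mem[0x0b]=0x3c, mem[0x18]=0xae, mem[0x04]=0xd8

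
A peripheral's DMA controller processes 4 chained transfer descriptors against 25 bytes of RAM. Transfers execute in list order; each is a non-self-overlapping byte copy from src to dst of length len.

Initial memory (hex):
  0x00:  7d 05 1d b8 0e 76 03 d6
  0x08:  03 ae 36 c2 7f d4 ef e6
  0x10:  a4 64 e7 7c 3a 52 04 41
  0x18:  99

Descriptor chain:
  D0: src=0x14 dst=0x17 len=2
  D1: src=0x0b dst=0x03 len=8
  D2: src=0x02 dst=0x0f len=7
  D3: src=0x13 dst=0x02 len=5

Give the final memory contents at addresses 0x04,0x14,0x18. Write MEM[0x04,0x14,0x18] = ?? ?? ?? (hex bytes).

#0 dst[0x17+2] := {0x3a,0x52}
#1 dst[0x03+8] := {0xc2,0x7f,0xd4,0xef,0xe6,0xa4,0x64,0xe7}
#2 dst[0x0f+7] := {0x1d,0xc2,0x7f,0xd4,0xef,0xe6,0xa4}
#3 dst[0x02+5] := {0xef,0xe6,0xa4,0x04,0x3a}
query mem[0x04]=0xa4, mem[0x14]=0xe6, mem[0x18]=0x52

MEM[0x04,0x14,0x18] = a4 e6 52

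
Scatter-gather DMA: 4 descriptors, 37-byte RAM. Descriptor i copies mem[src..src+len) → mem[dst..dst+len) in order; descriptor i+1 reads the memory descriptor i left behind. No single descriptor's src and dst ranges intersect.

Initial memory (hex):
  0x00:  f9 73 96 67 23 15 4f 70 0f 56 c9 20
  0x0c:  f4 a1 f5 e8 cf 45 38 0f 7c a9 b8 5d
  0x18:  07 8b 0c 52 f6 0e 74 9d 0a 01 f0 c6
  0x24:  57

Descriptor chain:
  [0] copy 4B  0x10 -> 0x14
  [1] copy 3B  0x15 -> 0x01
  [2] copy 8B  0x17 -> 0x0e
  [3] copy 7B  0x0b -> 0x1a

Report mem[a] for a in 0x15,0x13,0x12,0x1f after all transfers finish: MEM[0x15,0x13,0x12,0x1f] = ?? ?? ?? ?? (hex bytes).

MEM[0x15,0x13,0x12,0x1f] = 74 f6 52 8b

D0: mem[0x14..0x17] <- [cf 45 38 0f]
D1: mem[0x01..0x03] <- [45 38 0f]
D2: mem[0x0e..0x15] <- [0f 07 8b 0c 52 f6 0e 74]
D3: mem[0x1a..0x20] <- [20 f4 a1 0f 07 8b 0c]
query mem[0x15]=0x74, mem[0x13]=0xf6, mem[0x12]=0x52, mem[0x1f]=0x8b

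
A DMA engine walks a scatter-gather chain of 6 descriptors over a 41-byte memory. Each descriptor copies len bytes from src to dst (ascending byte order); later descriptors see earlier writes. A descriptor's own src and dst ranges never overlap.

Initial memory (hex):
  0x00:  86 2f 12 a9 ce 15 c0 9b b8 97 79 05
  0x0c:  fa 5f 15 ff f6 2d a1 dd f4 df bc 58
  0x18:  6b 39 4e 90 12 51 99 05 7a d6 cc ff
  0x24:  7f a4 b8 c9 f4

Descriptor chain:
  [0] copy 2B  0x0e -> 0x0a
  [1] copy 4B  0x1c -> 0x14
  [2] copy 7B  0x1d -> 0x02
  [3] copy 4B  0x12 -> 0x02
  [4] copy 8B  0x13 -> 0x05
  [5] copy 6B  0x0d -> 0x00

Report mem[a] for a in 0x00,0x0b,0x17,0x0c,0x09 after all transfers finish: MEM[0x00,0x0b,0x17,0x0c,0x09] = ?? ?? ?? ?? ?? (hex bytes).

MEM[0x00,0x0b,0x17,0x0c,0x09] = 5f 39 05 4e 05

  after D0: wrote 2B at 0x0a = 15ff
  after D1: wrote 4B at 0x14 = 12519905
  after D2: wrote 7B at 0x02 = 5199057ad6ccff
  after D3: wrote 4B at 0x02 = a1dd1251
  after D4: wrote 8B at 0x05 = dd125199056b394e
  after D5: wrote 6B at 0x00 = 5f15fff62da1
query mem[0x00]=0x5f, mem[0x0b]=0x39, mem[0x17]=0x05, mem[0x0c]=0x4e, mem[0x09]=0x05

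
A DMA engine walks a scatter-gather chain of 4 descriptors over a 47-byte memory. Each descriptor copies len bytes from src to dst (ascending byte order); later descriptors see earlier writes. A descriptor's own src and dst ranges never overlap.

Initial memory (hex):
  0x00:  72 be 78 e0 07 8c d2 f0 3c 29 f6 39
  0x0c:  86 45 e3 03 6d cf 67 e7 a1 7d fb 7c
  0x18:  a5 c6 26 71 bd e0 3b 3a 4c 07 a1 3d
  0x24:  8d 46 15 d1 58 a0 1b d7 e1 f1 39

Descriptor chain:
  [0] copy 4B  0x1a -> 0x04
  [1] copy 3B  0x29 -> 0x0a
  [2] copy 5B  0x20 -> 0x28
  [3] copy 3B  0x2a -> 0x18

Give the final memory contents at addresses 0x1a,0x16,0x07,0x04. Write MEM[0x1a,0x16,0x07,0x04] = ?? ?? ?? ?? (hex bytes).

  after D0: wrote 4B at 0x04 = 2671bde0
  after D1: wrote 3B at 0x0a = a01bd7
  after D2: wrote 5B at 0x28 = 4c07a13d8d
  after D3: wrote 3B at 0x18 = a13d8d
query mem[0x1a]=0x8d, mem[0x16]=0xfb, mem[0x07]=0xe0, mem[0x04]=0x26

MEM[0x1a,0x16,0x07,0x04] = 8d fb e0 26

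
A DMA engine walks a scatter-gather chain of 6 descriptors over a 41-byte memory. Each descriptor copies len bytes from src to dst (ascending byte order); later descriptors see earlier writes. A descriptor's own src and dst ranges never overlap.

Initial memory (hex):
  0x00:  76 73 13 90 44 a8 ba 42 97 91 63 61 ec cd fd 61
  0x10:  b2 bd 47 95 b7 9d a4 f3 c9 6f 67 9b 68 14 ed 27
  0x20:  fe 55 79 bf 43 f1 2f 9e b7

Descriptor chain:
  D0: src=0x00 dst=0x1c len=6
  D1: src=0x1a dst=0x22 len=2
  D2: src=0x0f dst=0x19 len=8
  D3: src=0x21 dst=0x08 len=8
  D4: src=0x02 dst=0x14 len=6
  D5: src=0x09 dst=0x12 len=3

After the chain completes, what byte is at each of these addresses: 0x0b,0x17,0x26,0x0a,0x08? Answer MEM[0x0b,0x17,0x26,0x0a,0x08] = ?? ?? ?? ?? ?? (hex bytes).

[0] 0x00->0x1c len=6 : 76 73 13 90 44 a8
[1] 0x1a->0x22 len=2 : 67 9b
[2] 0x0f->0x19 len=8 : 61 b2 bd 47 95 b7 9d a4
[3] 0x21->0x08 len=8 : a8 67 9b 43 f1 2f 9e b7
[4] 0x02->0x14 len=6 : 13 90 44 a8 ba 42
[5] 0x09->0x12 len=3 : 67 9b 43
query mem[0x0b]=0x43, mem[0x17]=0xa8, mem[0x26]=0x2f, mem[0x0a]=0x9b, mem[0x08]=0xa8

MEM[0x0b,0x17,0x26,0x0a,0x08] = 43 a8 2f 9b a8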